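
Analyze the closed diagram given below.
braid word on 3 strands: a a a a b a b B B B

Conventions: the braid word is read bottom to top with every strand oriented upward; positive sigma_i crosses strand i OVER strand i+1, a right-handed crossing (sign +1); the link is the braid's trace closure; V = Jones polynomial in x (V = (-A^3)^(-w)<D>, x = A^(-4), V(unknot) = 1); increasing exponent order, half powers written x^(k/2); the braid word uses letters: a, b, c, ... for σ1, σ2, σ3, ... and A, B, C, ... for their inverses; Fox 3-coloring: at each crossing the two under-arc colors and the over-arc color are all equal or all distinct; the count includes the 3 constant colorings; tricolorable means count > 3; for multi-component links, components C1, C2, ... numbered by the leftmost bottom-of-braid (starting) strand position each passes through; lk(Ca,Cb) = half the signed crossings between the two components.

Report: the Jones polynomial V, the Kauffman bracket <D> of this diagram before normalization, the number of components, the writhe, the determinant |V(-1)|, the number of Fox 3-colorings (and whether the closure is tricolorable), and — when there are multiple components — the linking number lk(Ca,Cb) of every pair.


V = x + x^3 - x^4
<D> = -A^-4 + 1 + A^8 (w = +4)
1 component over 10 crossings, w = +4
9 Fox colorings among 3^10, |V(-1)| = 3: tricolorable
why: |V(-1)| = 3: so tricolorable, since 3 divides 3


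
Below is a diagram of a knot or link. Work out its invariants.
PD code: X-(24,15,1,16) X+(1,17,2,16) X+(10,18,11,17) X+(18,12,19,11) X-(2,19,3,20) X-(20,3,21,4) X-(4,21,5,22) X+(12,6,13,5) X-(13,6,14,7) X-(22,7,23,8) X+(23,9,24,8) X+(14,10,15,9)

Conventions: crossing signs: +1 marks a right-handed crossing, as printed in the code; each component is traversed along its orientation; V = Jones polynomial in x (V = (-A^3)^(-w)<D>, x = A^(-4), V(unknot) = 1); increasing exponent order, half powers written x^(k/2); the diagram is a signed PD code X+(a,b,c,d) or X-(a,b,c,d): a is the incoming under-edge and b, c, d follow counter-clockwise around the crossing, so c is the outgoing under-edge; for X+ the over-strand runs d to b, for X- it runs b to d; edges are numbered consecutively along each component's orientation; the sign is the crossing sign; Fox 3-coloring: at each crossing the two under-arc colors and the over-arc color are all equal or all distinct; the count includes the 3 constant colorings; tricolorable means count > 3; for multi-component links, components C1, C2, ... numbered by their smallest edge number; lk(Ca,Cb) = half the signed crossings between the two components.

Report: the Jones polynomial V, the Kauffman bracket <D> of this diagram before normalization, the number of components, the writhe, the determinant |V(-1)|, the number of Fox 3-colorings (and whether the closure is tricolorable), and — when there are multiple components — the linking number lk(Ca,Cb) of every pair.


V(x) = -x^-3 + x^-2 - x^-1 + 3 - x + x^2 - x^3
bracket: -A^-12 + A^-8 - A^-4 + 3 - A^4 + A^8 - A^12, w = 0
1 component, writhe 0, over 12 crossings
det 9, colorings 27 of 3^12 — tricolorable
observation: V spans 6 powers of x: at least 6 crossings in any diagram


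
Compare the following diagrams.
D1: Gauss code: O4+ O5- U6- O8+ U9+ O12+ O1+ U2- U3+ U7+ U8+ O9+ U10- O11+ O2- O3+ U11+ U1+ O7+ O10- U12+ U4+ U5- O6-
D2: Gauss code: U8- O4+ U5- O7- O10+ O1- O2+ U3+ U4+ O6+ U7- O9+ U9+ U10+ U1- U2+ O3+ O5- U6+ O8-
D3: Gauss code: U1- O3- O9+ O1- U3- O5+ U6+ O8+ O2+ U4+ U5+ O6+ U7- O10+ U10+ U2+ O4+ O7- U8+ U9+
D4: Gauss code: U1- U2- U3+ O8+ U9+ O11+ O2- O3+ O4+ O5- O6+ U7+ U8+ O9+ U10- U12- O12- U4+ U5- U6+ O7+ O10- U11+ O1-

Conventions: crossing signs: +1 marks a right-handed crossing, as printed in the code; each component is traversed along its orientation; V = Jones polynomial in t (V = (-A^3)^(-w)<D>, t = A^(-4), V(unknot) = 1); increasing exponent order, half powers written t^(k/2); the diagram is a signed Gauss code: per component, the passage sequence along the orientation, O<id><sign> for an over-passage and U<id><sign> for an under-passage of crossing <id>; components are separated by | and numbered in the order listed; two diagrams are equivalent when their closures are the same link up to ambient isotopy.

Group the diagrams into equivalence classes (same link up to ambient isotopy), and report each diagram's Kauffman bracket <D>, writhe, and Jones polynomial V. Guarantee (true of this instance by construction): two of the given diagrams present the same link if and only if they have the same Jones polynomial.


equivalence classes: {D1, D3, D4} | {D2}
D1 (bracket -A^-12 + A^-8 - A^-4 + 2 - A^4 + A^8; 12 crossings at w = +4): V = t - t^2 + 2t^3 - t^4 + t^5 - t^6
D2 (bracket A^6; 10 crossings at w = +2): V = 1
V(D3) = t - t^2 + 2t^3 - t^4 + t^5 - t^6  [10 crossings, <D> = -A^-12 + A^-8 - A^-4 + 2 - A^4 + A^8, w = +4]
V(D4) = t - t^2 + 2t^3 - t^4 + t^5 - t^6  [12 crossings, <D> = -A^-18 + A^-14 - A^-10 + 2A^-6 - A^-2 + A^2, w = +2]
key observation: V(t) takes 2 values over 4 diagrams, fixing the grouping


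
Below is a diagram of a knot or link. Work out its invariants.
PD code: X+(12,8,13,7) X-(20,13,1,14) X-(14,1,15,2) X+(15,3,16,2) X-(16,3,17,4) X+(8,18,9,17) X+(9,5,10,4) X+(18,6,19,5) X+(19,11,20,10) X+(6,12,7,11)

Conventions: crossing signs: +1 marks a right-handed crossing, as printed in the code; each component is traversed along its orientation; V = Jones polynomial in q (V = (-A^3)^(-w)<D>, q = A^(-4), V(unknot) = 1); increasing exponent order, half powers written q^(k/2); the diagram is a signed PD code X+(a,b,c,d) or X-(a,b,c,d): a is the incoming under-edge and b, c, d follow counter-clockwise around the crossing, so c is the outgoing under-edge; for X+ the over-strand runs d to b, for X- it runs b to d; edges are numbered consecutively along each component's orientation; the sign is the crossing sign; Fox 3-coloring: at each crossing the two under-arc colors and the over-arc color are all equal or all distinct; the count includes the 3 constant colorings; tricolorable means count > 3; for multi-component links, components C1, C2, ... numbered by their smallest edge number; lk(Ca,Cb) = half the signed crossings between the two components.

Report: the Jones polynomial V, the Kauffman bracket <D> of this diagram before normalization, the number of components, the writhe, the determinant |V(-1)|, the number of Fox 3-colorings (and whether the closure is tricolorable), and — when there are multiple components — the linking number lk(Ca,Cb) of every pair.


V = q - q^2 + 2q^3 - q^4 + q^5 - q^6
<D> = -A^-12 + A^-8 - A^-4 + 2 - A^4 + A^8 (w = +4)
1 component over 10 crossings, w = +4
3 Fox colorings among 3^10, |V(-1)| = 7: not tricolorable
why: the span of V is 5, forcing >= 5 crossings in any diagram


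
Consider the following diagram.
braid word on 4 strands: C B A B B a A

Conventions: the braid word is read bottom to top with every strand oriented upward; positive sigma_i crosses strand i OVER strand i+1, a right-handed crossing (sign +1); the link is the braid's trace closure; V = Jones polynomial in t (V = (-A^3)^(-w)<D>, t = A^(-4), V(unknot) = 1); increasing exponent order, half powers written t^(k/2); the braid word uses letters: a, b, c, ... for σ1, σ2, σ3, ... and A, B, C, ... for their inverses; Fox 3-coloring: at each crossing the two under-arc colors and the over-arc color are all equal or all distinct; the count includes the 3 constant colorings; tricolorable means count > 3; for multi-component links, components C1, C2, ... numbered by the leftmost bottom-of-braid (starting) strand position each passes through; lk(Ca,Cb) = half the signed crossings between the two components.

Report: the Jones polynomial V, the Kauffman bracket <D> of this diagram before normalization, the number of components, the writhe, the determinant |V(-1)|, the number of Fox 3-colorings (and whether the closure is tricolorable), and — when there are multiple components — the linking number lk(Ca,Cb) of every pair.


V = -t^-4 + t^-3 + t^-1
<D> = -A^-11 - A^-3 + A (w = -5)
1 component over 7 crossings, w = -5
9 Fox colorings among 3^7, |V(-1)| = 3: tricolorable
why: w = -5 shifts under R1 moves; the (-A^3)^(5) factor cancels that in V


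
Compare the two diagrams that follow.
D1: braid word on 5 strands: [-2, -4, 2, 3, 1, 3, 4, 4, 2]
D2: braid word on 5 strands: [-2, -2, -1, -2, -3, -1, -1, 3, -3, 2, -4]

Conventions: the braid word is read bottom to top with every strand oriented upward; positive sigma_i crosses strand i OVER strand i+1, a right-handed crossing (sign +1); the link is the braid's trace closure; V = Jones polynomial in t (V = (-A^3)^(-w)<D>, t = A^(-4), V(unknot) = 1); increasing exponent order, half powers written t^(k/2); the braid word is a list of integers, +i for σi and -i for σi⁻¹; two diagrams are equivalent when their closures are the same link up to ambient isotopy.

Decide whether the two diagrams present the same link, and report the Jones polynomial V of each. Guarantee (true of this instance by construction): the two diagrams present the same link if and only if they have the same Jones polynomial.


same link: no
V(D1) = -t^(1/2) - t^(5/2)  [9 crossings, <D> = A^5 + A^13, w = +5]
V(D2) = -t^(-11/2) + t^(-9/2) - t^(-7/2) - t^(-3/2)  [11 crossings, <D> = A^-15 + A^-7 - A^-3 + A, w = -7]
insight: 2 classes among 2 diagrams; unequal V(t) rules out equality


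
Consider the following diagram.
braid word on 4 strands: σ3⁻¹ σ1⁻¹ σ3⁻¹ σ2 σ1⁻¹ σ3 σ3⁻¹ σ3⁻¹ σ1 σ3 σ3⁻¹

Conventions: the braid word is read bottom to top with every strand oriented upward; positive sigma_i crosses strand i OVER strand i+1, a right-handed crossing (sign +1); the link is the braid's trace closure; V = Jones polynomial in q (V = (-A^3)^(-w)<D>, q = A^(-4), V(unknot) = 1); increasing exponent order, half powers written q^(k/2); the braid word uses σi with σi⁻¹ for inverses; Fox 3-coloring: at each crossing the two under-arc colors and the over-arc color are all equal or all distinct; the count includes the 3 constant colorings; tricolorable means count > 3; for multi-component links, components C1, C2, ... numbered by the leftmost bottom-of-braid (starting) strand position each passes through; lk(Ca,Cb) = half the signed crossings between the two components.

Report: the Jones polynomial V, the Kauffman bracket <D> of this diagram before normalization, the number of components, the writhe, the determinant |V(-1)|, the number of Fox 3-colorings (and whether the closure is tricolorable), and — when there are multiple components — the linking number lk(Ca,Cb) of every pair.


V = -q^-4 + q^-3 + q^-1
<D> = -A^-5 - A^3 + A^7 (w = -3)
1 component over 11 crossings, w = -3
9 Fox colorings among 3^11, |V(-1)| = 3: tricolorable
why: det 3 = |V(-1)|; divisible by 3, so tricolorable


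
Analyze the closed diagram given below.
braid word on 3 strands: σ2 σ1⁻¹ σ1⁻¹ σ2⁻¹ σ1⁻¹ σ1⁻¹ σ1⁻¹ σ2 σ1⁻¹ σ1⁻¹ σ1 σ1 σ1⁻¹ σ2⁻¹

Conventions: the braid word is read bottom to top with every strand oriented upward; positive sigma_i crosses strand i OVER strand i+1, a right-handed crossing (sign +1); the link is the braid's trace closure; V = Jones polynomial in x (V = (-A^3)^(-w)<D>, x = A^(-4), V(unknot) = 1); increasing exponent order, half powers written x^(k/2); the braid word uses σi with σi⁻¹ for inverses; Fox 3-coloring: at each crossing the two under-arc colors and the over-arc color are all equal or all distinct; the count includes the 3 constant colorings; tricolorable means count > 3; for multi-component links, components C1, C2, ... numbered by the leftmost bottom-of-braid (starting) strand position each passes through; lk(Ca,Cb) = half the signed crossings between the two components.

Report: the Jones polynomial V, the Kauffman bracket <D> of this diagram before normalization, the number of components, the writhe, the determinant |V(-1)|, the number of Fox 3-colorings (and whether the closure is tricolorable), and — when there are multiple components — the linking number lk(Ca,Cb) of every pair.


Jones polynomial: V(x) = x^-8 - 2x^-7 + x^-6 - 2x^-5 + 2x^-4 + x^-2
<D> = A^-10 + 2A^-2 - 2A^2 + A^6 - 2A^10 + A^14; writhe -6
components 1, writhe -6 (14 crossings)
3-colorings: 27 of 3^14, det 9 — tricolorable
note: the span of V is 6, forcing >= 6 crossings in any diagram


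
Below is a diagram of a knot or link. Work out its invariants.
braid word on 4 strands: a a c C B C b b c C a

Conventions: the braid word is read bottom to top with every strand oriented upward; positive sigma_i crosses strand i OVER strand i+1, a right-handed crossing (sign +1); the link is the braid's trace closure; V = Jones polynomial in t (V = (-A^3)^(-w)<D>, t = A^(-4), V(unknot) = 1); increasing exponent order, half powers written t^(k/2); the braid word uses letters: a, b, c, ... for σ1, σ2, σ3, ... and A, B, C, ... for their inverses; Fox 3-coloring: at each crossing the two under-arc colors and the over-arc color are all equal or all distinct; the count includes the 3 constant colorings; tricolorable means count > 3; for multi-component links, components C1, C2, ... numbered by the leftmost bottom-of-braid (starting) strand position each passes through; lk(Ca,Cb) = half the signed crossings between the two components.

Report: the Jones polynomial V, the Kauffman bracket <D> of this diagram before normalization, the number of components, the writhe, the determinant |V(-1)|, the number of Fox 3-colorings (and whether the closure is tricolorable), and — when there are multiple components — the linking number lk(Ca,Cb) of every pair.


V = t + t^3 - t^4
<D> = A^-7 - A^-3 - A^5 (w = +3)
1 component over 11 crossings, w = +3
9 Fox colorings among 3^11, |V(-1)| = 3: tricolorable
why: w = +3 (over 11 crossings) is diagram-only; (-A^3)^(-3) removes it from V


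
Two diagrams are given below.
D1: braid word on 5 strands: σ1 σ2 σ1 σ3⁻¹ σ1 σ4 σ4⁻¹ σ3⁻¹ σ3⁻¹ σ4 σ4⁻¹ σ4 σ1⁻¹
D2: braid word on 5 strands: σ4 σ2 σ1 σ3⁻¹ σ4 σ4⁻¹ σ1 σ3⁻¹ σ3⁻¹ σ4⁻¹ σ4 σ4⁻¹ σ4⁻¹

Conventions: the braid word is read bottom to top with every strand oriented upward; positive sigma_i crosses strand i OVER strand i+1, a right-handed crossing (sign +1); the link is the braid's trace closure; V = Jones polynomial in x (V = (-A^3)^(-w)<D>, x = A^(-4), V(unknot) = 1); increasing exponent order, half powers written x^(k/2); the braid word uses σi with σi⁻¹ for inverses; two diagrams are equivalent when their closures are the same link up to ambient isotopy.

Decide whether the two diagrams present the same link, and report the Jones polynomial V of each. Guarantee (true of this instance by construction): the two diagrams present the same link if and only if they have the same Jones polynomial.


equivalent: yes
D1 (bracket A^-3 + 2A^5 - A^9 + A^13 - A^17; 13 crossings at w = +1): V = x^(-7/2) - x^(-5/2) + x^(-3/2) - 2x^(-1/2) - x^(3/2)
V(D2) = x^(-7/2) - x^(-5/2) + x^(-3/2) - 2x^(-1/2) - x^(3/2)  (w -1, c 13, <D> = A^-9 + 2A^-1 - A^3 + A^7 - A^11)
key observation: Markov moves rewrite D1 (13 crossings) into D2 (13)


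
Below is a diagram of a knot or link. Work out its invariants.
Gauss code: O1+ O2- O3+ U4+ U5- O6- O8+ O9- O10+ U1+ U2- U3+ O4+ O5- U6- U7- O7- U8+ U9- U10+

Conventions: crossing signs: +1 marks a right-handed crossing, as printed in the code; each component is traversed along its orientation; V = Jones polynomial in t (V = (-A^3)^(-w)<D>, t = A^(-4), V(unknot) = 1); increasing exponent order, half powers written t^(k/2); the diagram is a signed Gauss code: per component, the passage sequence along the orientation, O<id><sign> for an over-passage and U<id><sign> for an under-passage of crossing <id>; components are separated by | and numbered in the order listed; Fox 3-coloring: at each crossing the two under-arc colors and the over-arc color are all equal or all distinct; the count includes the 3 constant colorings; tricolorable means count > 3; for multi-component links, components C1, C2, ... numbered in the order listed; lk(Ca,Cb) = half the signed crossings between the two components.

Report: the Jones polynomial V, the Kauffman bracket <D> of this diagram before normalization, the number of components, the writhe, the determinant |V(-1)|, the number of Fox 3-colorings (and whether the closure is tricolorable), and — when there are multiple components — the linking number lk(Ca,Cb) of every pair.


Jones polynomial: V(t) = 1
<D> = 1; writhe 0
components 1, writhe 0 (10 crossings)
3-colorings: 3 of 3^10, det 1 — not tricolorable
note: det 1 = |V(-1)|; not divisible by 3, so not tricolorable


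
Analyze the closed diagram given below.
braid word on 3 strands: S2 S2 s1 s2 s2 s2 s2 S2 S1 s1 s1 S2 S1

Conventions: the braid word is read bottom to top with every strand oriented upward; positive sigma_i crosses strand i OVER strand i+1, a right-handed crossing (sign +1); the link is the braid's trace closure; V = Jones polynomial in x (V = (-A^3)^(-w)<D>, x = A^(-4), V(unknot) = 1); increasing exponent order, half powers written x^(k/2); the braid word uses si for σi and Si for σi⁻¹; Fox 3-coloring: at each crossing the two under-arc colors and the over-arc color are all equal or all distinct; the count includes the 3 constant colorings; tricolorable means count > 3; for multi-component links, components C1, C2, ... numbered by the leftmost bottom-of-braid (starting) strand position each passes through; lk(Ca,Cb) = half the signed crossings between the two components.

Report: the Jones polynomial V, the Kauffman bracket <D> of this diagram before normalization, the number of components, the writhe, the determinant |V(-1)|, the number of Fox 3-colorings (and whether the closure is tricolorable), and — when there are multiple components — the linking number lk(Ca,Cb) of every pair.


V(x) = -x^(1/2) - x^(5/2)
bracket: A^-7 + A, w = +1
2 components, writhe +1, over 13 crossings
lk(C1,C2) = +1
det 2, colorings 3 of 3^13 — not tricolorable
observation: summing lk over 1 pair gives +1


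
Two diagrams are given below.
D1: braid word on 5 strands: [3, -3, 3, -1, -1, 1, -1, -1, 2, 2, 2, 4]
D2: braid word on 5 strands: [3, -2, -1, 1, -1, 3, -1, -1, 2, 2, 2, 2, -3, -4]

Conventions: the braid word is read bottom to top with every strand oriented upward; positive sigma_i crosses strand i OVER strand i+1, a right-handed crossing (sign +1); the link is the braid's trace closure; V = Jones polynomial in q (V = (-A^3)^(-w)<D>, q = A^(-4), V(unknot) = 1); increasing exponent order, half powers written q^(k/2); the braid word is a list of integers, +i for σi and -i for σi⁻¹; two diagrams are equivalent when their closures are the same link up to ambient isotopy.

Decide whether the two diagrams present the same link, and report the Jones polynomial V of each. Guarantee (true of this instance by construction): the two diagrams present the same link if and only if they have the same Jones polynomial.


equivalent: yes
V(D1) = -q^-3 + q^-2 - q^-1 + 3 - q + q^2 - q^3  (w +2, c 12, <D> = -A^-6 + A^-2 - A^2 + 3A^6 - A^10 + A^14 - A^18)
V(D2) = -q^-3 + q^-2 - q^-1 + 3 - q + q^2 - q^3  (w 0, c 14, <D> = -A^-12 + A^-8 - A^-4 + 3 - A^4 + A^8 - A^12)
why: one V(q) for all 2 diagrams — one class (guaranteed)


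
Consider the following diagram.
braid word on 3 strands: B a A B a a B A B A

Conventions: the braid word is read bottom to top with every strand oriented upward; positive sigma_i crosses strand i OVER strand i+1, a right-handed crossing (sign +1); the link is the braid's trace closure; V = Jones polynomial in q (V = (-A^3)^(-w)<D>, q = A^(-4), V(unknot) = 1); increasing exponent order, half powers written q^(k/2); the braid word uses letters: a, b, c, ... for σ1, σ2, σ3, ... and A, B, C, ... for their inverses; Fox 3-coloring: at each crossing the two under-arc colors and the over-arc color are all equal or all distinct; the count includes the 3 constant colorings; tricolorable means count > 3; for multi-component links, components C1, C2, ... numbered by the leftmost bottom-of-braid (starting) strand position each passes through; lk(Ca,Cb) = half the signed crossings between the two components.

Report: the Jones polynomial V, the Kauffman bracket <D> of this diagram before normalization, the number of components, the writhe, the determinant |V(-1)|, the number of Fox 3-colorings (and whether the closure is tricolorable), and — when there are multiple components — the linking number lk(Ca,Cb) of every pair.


Jones polynomial: V(q) = -q^-6 + q^-5 - q^-4 + 2q^-3 - q^-2 + q^-1
<D> = A^-8 - A^-4 + 2 - A^4 + A^8 - A^12; writhe -4
components 1, writhe -4 (10 crossings)
3-colorings: 3 of 3^10, det 7 — not tricolorable
note: |V(-1)| = 7: so not tricolorable, since 3 does not divide 7


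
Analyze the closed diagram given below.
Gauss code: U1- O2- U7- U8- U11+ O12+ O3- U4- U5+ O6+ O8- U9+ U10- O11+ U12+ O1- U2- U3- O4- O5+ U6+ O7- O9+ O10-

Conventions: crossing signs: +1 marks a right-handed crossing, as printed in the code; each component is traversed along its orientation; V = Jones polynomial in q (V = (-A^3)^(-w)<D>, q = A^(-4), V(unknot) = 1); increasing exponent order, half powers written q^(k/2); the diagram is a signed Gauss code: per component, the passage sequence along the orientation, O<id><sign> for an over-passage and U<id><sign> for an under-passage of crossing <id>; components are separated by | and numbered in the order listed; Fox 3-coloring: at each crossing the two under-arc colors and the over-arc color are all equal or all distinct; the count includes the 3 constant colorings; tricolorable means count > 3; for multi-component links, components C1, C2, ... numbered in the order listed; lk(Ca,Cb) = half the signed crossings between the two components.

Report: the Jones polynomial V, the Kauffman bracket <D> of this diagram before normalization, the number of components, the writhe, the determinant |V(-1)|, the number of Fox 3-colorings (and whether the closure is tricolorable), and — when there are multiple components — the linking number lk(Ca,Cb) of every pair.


Jones polynomial: V(q) = -q^-4 + q^-3 + q^-1
<D> = A^-2 + A^6 - A^10; writhe -2
components 1, writhe -2 (12 crossings)
3-colorings: 9 of 3^12, det 3 — tricolorable
note: the span of V is 3, forcing >= 3 crossings in any diagram


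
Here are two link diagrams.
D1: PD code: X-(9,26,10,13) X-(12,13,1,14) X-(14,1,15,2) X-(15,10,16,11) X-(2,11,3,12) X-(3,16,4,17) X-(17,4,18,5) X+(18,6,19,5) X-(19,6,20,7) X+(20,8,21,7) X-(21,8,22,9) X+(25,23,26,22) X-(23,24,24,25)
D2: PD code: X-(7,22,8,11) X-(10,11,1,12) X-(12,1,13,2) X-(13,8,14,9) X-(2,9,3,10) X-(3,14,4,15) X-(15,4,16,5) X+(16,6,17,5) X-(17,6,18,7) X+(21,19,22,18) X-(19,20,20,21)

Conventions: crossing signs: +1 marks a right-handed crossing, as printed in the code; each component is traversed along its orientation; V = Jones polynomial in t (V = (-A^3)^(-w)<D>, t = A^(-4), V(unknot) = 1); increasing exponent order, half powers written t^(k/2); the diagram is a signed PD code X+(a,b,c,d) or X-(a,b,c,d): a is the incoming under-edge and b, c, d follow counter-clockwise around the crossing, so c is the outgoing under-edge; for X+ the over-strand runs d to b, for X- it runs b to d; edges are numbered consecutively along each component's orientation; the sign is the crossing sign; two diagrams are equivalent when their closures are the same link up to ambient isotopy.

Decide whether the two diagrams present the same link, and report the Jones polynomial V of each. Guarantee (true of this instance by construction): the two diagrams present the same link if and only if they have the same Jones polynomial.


equivalent: yes
V(D1) = -t^(-17/2) + t^(-15/2) - t^(-13/2) + t^(-11/2) - t^(-9/2) - t^(-5/2)  (w -7, c 13, <D> = A^-11 + A^-3 - A + A^5 - A^9 + A^13)
V(D2) = -t^(-17/2) + t^(-15/2) - t^(-13/2) + t^(-11/2) - t^(-9/2) - t^(-5/2)  (w -7, c 11, <D> = A^-11 + A^-3 - A + A^5 - A^9 + A^13)
why: from 13 to 11 crossings by R-moves: one link, two diagrams


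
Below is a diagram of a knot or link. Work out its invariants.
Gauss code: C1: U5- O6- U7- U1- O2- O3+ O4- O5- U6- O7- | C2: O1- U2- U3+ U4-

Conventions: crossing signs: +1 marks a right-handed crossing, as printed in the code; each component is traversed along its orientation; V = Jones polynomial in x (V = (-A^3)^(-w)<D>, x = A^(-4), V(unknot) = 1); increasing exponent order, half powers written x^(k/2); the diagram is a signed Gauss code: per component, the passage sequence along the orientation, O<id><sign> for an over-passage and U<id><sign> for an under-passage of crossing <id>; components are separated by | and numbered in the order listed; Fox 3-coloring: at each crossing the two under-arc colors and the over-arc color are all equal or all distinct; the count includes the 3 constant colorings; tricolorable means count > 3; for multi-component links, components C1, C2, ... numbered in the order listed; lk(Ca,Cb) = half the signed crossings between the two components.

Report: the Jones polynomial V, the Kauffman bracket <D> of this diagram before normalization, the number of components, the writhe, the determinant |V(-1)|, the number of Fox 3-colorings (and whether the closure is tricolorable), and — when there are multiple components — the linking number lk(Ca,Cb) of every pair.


V(x) = x^(-13/2) - x^(-11/2) + x^(-9/2) - 2x^(-7/2) - x^(-3/2)
bracket: A^-9 + 2A^-1 - A^3 + A^7 - A^11, w = -5
2 components, writhe -5, over 7 crossings
lk(C1,C2) = -1
det 6, colorings 9 of 3^7 — tricolorable
observation: the span of V is 5, within the link bound 7 + 2 - 1


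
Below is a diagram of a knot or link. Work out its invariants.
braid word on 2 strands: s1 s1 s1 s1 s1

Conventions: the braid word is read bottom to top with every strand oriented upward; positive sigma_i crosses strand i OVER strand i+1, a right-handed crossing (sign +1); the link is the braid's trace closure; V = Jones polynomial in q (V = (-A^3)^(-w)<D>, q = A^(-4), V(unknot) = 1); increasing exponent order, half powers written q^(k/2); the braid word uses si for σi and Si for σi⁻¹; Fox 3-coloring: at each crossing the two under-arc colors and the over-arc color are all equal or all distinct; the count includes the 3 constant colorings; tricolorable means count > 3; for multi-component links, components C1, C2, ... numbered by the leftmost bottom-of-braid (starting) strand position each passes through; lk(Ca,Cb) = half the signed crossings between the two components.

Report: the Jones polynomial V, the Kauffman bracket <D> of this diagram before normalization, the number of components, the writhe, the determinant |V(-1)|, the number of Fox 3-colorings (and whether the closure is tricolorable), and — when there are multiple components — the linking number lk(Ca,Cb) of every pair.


V(q) = q^2 + q^4 - q^5 + q^6 - q^7
bracket: A^-13 - A^-9 + A^-5 - A^-1 - A^7, w = +5
1 component, writhe +5, over 5 crossings
det 5, colorings 3 of 3^5 — not tricolorable
observation: w = +5 (over 5 crossings) is diagram-only; (-A^3)^(-5) removes it from V


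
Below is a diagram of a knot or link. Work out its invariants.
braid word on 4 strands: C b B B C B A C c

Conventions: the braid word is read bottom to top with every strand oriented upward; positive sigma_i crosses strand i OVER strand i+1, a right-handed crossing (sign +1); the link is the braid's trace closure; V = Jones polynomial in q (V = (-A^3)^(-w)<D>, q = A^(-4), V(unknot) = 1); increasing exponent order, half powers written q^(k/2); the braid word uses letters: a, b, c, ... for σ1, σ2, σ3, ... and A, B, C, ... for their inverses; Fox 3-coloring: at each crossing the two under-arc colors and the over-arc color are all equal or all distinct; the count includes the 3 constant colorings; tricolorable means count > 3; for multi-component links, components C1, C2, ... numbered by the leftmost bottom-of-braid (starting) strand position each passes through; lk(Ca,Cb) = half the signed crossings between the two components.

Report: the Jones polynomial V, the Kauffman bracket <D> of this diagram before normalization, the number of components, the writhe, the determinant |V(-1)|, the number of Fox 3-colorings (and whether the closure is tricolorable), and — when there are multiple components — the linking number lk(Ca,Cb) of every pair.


V = -q^-4 + q^-3 + q^-1
<D> = -A^-11 - A^-3 + A (w = -5)
1 component over 9 crossings, w = -5
9 Fox colorings among 3^9, |V(-1)| = 3: tricolorable
why: w = -5 (over 9 crossings) is diagram-only; (-A^3)^(5) removes it from V


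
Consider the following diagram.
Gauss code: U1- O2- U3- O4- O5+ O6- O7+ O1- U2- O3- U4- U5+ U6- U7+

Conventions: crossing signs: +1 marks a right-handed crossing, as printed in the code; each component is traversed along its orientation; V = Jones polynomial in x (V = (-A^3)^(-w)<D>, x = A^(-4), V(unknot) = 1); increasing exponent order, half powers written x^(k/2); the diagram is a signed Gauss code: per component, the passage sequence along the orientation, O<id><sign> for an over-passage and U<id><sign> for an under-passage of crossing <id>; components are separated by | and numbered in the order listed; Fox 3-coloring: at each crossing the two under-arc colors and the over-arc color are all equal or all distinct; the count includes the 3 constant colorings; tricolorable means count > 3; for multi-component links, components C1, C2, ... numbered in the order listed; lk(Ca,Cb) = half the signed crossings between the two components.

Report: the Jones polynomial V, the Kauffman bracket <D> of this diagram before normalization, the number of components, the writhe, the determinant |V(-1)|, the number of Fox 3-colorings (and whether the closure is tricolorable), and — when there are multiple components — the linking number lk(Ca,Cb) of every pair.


V = -x^-4 + x^-3 + x^-1
<D> = -A^-5 - A^3 + A^7 (w = -3)
1 component over 7 crossings, w = -3
9 Fox colorings among 3^7, |V(-1)| = 3: tricolorable
why: w = -3 shifts under R1 moves; the (-A^3)^(3) factor cancels that in V


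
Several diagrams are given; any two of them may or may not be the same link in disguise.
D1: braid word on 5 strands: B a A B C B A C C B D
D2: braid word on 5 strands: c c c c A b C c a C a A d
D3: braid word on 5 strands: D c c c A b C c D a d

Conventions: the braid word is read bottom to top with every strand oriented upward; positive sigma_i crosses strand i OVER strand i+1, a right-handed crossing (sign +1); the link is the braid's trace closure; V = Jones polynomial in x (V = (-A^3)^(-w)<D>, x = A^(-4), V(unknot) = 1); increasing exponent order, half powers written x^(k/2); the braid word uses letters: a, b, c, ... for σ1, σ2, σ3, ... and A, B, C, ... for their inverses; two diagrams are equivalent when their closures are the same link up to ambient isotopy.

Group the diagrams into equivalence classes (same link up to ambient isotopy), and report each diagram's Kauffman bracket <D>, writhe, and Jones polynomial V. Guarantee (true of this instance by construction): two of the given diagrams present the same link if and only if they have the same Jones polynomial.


classes: {D1} | {D2, D3}
V(D1) = -x^(-17/2) + x^(-15/2) - x^(-13/2) + x^(-11/2) - x^(-9/2) - x^(-5/2)  [11 crossings, <D> = A^-17 + A^-9 - A^-5 + A^-1 - A^3 + A^7, w = -9]
V(D2) = -x^(1/2) - x^(3/2) - x^(5/2) + x^(9/2)  (w +5, c 13, <D> = -A^-3 + A^5 + A^9 + A^13)
D3 (bracket -A^-9 + A^-1 + A^3 + A^7; 11 crossings at w = +3): V = -x^(1/2) - x^(3/2) - x^(5/2) + x^(9/2)
note: V(x) takes 2 values over 3 diagrams, fixing the grouping


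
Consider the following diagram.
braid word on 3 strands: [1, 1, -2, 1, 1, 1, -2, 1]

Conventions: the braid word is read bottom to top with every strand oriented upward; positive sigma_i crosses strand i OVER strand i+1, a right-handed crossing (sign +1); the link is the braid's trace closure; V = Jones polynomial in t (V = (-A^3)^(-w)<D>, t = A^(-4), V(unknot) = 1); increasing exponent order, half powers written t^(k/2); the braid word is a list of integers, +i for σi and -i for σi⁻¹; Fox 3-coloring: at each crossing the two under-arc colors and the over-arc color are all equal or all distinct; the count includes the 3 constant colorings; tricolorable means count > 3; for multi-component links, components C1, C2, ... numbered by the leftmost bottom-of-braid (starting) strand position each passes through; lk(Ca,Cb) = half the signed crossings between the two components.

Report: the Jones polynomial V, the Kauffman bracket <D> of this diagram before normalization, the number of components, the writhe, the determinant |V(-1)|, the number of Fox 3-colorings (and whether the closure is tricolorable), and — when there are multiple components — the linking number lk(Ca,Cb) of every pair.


V = 1 - t + 3t^2 - 3t^3 + 3t^4 - 4t^5 + 3t^6 - 2t^7 + t^8
<D> = A^-20 - 2A^-16 + 3A^-12 - 4A^-8 + 3A^-4 - 3 + 3A^4 - A^8 + A^12 (w = +4)
1 component over 8 crossings, w = +4
9 Fox colorings among 3^8, |V(-1)| = 21: tricolorable
why: |V(-1)| = 21: so tricolorable, since 3 divides 21


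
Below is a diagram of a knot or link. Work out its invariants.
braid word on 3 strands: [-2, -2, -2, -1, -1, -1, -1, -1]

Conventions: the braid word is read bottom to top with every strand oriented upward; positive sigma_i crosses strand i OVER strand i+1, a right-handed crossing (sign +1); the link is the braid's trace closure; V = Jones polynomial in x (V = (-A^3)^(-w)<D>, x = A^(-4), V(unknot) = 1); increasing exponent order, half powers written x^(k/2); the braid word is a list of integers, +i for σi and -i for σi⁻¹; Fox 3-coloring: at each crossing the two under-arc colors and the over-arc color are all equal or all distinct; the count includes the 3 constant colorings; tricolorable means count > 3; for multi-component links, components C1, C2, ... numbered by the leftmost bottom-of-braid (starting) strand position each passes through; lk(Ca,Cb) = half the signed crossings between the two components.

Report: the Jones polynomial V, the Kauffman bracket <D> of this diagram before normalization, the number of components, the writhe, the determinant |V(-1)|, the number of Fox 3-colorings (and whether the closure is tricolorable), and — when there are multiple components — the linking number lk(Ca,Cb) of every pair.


V(x) = x^-11 - 2x^-10 + 2x^-9 - 3x^-8 + 2x^-7 - 2x^-6 + 2x^-5 + x^-3
bracket: A^-12 + 2A^-4 - 2 + 2A^4 - 3A^8 + 2A^12 - 2A^16 + A^20, w = -8
1 component, writhe -8, over 8 crossings
det 15, colorings 9 of 3^8 — tricolorable
observation: the span of V is 8, forcing >= 8 crossings in any diagram


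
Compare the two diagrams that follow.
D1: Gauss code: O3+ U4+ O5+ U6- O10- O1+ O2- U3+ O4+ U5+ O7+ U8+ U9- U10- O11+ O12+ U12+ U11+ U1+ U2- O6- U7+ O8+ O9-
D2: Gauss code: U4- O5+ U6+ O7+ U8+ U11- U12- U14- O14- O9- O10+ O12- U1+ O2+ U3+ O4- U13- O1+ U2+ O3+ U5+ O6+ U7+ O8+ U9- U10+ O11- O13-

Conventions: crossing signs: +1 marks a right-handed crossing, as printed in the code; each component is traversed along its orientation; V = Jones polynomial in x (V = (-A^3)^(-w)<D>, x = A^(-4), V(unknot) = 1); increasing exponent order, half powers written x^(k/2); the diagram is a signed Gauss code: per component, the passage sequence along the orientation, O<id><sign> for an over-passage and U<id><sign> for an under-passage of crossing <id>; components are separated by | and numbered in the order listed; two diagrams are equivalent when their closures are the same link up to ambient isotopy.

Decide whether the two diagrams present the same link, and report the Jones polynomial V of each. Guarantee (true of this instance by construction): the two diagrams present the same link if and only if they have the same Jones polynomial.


equivalent: no
V(D1) = x^-1 - 1 + 2x - 2x^2 + 2x^3 - 2x^4 + x^5  (w +4, c 12, <D> = A^-8 - 2A^-4 + 2 - 2A^4 + 2A^8 - A^12 + A^16)
D2 (bracket A^-26 - 2A^-22 + 3A^-18 - 4A^-14 + 3A^-10 - 3A^-6 + 3A^-2 - A^2 + A^6; 14 crossings at w = +2): V = 1 - x + 3x^2 - 3x^3 + 3x^4 - 4x^5 + 3x^6 - 2x^7 + x^8
why: 2 values of V(x) split the 2 diagrams


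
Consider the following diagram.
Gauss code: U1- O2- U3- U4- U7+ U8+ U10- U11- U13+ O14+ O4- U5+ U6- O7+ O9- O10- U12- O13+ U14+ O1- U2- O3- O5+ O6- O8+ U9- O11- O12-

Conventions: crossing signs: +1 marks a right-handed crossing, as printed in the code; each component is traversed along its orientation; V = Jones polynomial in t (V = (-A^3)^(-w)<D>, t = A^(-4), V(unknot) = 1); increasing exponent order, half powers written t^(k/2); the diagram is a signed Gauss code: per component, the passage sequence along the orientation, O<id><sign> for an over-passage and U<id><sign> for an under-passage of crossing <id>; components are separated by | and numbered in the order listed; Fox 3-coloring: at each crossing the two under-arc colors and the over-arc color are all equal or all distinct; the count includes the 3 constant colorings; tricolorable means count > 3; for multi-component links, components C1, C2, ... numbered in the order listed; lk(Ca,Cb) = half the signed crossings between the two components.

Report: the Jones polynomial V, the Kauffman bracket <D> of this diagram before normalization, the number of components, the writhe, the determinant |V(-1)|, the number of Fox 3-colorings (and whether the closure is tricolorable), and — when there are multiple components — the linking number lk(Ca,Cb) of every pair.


V(t) = -t^-6 + t^-5 - t^-4 + 2t^-3 - t^-2 + t^-1
bracket: A^-8 - A^-4 + 2 - A^4 + A^8 - A^12, w = -4
1 component, writhe -4, over 14 crossings
det 7, colorings 3 of 3^14 — not tricolorable
observation: w = -4 (over 14 crossings) is diagram-only; (-A^3)^(4) removes it from V


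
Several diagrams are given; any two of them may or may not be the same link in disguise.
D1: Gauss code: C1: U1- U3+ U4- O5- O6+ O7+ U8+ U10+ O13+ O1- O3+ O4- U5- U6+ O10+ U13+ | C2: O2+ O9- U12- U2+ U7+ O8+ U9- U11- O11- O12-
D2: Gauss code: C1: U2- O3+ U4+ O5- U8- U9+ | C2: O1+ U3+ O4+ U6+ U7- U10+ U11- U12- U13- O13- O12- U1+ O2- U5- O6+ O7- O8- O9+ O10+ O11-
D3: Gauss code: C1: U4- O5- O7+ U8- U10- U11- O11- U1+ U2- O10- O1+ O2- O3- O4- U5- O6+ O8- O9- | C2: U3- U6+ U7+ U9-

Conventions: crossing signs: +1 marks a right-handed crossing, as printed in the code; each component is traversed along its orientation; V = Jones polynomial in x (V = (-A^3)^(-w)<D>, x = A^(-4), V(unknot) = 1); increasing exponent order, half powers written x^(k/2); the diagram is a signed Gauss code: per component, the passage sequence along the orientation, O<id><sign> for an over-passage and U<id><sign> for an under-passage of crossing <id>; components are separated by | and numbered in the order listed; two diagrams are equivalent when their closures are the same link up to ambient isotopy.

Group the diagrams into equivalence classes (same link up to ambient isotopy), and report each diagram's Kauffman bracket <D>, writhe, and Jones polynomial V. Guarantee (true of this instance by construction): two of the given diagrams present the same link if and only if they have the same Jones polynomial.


grouping into links: {D1} | {D2} | {D3}
V(D1) = -x^(1/2) - x^(5/2)  (w +1, c 13, <D> = A^-7 + A)
D2 (bracket -A^-17 + 2A^-13 - A^-9 + 2A^-5 - A^-1 + A^3; 13 crossings at w = -1): V = -x^(-3/2) + x^(-1/2) - 2x^(1/2) + x^(3/2) - 2x^(5/2) + x^(7/2)
V(D3) = x^(-9/2) - x^(-5/2) - x^(-3/2) - x^(-1/2)  [11 crossings, <D> = A^-13 + A^-9 + A^-5 - A^3, w = -5]
why: 3 classes among 3 diagrams; unequal V(x) rules out equality


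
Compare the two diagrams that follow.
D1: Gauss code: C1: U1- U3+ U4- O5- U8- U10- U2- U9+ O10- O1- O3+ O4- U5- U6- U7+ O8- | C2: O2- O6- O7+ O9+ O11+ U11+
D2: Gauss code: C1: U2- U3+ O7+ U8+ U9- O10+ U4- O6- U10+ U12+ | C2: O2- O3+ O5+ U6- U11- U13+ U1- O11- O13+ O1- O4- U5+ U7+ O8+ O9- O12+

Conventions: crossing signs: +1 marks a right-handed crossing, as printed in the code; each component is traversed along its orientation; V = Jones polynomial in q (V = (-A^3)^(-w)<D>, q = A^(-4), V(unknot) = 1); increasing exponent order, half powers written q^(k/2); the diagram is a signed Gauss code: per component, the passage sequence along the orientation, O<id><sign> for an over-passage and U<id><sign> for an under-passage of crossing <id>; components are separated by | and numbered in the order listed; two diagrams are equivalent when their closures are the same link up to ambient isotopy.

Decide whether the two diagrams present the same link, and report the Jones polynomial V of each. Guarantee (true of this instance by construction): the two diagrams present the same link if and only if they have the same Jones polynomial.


equivalent: no
D1 (bracket A^-7 + A^-3 + A - A^9; 11 crossings at w = -3): V = q^(-9/2) - q^(-5/2) - q^(-3/2) - q^(-1/2)
V(D2) = -q^(-3/2) + q^(-1/2) - 2q^(1/2) + q^(3/2) - 2q^(5/2) + q^(7/2)  (w +1, c 13, <D> = -A^-11 + 2A^-7 - A^-3 + 2A - A^5 + A^9)
key observation: comparing 2 Jones polynomials yields 2 groups
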